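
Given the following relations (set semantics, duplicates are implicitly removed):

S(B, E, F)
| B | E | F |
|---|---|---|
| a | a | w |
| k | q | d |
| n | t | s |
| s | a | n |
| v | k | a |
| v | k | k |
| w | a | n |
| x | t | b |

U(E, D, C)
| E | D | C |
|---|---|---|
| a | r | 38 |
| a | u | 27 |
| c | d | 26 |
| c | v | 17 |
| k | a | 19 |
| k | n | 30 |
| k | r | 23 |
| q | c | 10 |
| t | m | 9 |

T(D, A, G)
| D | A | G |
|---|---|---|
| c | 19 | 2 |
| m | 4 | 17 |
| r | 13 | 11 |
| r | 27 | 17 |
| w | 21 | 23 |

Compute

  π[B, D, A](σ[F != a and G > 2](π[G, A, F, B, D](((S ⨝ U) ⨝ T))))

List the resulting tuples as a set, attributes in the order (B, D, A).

S ⋈ U (natural join on E): {(a, a, w, r, 38), (a, a, w, u, 27), (k, q, d, c, 10), (n, t, s, m, 9), (s, a, n, r, 38), (s, a, n, u, 27), (v, k, a, a, 19), (v, k, a, n, 30), (v, k, a, r, 23), (v, k, k, a, 19), (v, k, k, n, 30), (v, k, k, r, 23), (w, a, n, r, 38), (w, a, n, u, 27), (x, t, b, m, 9)}
(S ⨝ U) ⋈ T (natural join on D): {(a, a, w, r, 38, 13, 11), (a, a, w, r, 38, 27, 17), (k, q, d, c, 10, 19, 2), (n, t, s, m, 9, 4, 17), (s, a, n, r, 38, 13, 11), (s, a, n, r, 38, 27, 17), (v, k, a, r, 23, 13, 11), (v, k, a, r, 23, 27, 17), (v, k, k, r, 23, 13, 11), (v, k, k, r, 23, 27, 17), (w, a, n, r, 38, 13, 11), (w, a, n, r, 38, 27, 17), (x, t, b, m, 9, 4, 17)}
π_{G, A, F, B, D} gives {(11, 13, a, v, r), (11, 13, k, v, r), (11, 13, n, s, r), (11, 13, n, w, r), (11, 13, w, a, r), (17, 27, a, v, r), (17, 27, k, v, r), (17, 27, n, s, r), (17, 27, n, w, r), (17, 27, w, a, r), (17, 4, b, x, m), (17, 4, s, n, m), (2, 19, d, k, c)}.
Selection F != a and G > 2: {(11, 13, k, v, r), (11, 13, n, s, r), (11, 13, n, w, r), (11, 13, w, a, r), (17, 27, k, v, r), (17, 27, n, s, r), (17, 27, n, w, r), (17, 27, w, a, r), (17, 4, b, x, m), (17, 4, s, n, m)}
π_{B, D, A} gives {(a, r, 13), (a, r, 27), (n, m, 4), (s, r, 13), (s, r, 27), (v, r, 13), (v, r, 27), (w, r, 13), (w, r, 27), (x, m, 4)}.

{(a, r, 13), (a, r, 27), (n, m, 4), (s, r, 13), (s, r, 27), (v, r, 13), (v, r, 27), (w, r, 13), (w, r, 27), (x, m, 4)}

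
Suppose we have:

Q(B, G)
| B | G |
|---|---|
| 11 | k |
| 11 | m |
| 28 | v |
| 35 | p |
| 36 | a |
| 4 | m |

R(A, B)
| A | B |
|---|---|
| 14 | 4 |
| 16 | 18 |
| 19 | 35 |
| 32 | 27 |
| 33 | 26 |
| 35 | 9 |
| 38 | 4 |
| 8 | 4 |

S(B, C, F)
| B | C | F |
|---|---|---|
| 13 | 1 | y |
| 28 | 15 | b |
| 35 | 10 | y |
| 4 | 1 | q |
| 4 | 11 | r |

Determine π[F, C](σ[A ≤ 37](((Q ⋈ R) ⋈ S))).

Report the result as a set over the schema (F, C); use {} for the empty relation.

Q ⋈ R (natural join on B): {(35, p, 19), (4, m, 14), (4, m, 38), (4, m, 8)}
(Q ⋈ R) ⋈ S (natural join on B): {(35, p, 19, 10, y), (4, m, 14, 1, q), (4, m, 14, 11, r), (4, m, 38, 1, q), (4, m, 38, 11, r), (4, m, 8, 1, q), (4, m, 8, 11, r)}
Filtering on A ≤ 37 leaves {(35, p, 19, 10, y), (4, m, 14, 1, q), (4, m, 14, 11, r), (4, m, 8, 1, q), (4, m, 8, 11, r)}.
π[F, C]: project onto (F, C) (2 duplicate(s) eliminated) → {(q, 1), (r, 11), (y, 10)}

{(q, 1), (r, 11), (y, 10)}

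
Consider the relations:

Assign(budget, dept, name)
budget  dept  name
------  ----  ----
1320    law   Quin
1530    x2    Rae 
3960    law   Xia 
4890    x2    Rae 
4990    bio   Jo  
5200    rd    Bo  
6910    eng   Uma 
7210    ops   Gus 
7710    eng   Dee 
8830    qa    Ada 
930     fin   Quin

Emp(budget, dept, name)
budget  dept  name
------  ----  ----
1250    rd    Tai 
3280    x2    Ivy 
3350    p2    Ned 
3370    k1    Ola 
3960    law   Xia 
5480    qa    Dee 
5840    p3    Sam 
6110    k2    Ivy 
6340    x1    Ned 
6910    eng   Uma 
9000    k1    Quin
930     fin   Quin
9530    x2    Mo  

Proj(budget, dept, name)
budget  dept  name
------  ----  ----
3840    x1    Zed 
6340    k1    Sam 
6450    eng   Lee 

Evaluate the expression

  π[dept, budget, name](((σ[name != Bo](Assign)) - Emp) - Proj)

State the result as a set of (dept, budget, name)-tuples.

{(bio, 4990, Jo), (eng, 7710, Dee), (law, 1320, Quin), (ops, 7210, Gus), (qa, 8830, Ada), (x2, 1530, Rae), (x2, 4890, Rae)}

Apply σ_{name != Bo}; surviving tuples: {(1320, law, Quin), (1530, x2, Rae), (3960, law, Xia), (4890, x2, Rae), (4990, bio, Jo), (6910, eng, Uma), (7210, ops, Gus), (7710, eng, Dee), (8830, qa, Ada), (930, fin, Quin)}
Difference: {(1320, law, Quin), (1530, x2, Rae), (3960, law, Xia), (4890, x2, Rae), (4990, bio, Jo), (6910, eng, Uma), (7210, ops, Gus), (7710, eng, Dee), (8830, qa, Ada), (930, fin, Quin)} with {(1250, rd, Tai), (3280, x2, Ivy), (3350, p2, Ned), (3370, k1, Ola), (3960, law, Xia), (5480, qa, Dee), (5840, p3, Sam), (6110, k2, Ivy), (6340, x1, Ned), (6910, eng, Uma), (9000, k1, Quin), (930, fin, Quin), (9530, x2, Mo)} → {(1320, law, Quin), (1530, x2, Rae), (4890, x2, Rae), (4990, bio, Jo), (7210, ops, Gus), (7710, eng, Dee), (8830, qa, Ada)}
Difference: {(1320, law, Quin), (1530, x2, Rae), (4890, x2, Rae), (4990, bio, Jo), (7210, ops, Gus), (7710, eng, Dee), (8830, qa, Ada)} with {(3840, x1, Zed), (6340, k1, Sam), (6450, eng, Lee)} → {(1320, law, Quin), (1530, x2, Rae), (4890, x2, Rae), (4990, bio, Jo), (7210, ops, Gus), (7710, eng, Dee), (8830, qa, Ada)}
π[dept, budget, name]: project onto (dept, budget, name) → {(bio, 4990, Jo), (eng, 7710, Dee), (law, 1320, Quin), (ops, 7210, Gus), (qa, 8830, Ada), (x2, 1530, Rae), (x2, 4890, Rae)}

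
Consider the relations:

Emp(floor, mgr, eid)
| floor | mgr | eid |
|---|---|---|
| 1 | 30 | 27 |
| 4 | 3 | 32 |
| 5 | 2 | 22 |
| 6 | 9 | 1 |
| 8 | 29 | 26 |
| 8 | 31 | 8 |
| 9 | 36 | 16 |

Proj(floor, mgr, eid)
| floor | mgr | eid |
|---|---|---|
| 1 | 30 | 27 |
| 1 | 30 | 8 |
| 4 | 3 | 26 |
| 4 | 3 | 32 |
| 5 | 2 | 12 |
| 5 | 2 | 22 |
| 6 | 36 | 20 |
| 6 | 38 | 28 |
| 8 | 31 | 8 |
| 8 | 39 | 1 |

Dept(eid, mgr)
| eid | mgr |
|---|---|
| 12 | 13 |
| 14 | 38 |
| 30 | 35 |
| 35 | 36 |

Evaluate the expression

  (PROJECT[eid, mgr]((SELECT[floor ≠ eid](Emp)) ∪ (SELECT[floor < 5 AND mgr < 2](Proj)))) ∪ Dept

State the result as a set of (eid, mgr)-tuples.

Filtering on floor ≠ eid leaves {(1, 30, 27), (4, 3, 32), (5, 2, 22), (6, 9, 1), (8, 29, 26), (9, 36, 16)}.
Filtering on floor < 5 AND mgr < 2 leaves {}.
Set union of the two operands is {(1, 30, 27), (4, 3, 32), (5, 2, 22), (6, 9, 1), (8, 29, 26), (9, 36, 16)}.
π_{eid, mgr} gives {(1, 9), (16, 36), (22, 2), (26, 29), (27, 30), (32, 3)}.
Set union of the two operands is {(1, 9), (12, 13), (14, 38), (16, 36), (22, 2), (26, 29), (27, 30), (30, 35), (32, 3), (35, 36)}.

{(1, 9), (12, 13), (14, 38), (16, 36), (22, 2), (26, 29), (27, 30), (30, 35), (32, 3), (35, 36)}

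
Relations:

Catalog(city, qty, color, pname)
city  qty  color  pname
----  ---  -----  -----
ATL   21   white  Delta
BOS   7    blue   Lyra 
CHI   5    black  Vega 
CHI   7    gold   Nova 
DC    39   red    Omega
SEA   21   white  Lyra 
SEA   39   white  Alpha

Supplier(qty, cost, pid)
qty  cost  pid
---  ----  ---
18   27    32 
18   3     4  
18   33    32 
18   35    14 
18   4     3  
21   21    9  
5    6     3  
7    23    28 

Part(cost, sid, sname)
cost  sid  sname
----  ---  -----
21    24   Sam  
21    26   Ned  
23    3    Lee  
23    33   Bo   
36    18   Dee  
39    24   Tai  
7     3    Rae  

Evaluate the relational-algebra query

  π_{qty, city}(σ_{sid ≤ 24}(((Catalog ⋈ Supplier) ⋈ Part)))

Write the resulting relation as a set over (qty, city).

{(21, ATL), (21, SEA), (7, BOS), (7, CHI)}

Natural join on qty: {(ATL, 21, white, Delta, 21, 9), (BOS, 7, blue, Lyra, 23, 28), (CHI, 5, black, Vega, 6, 3), (CHI, 7, gold, Nova, 23, 28), (SEA, 21, white, Lyra, 21, 9)}
Natural join on cost: {(ATL, 21, white, Delta, 21, 9, 24, Sam), (ATL, 21, white, Delta, 21, 9, 26, Ned), (BOS, 7, blue, Lyra, 23, 28, 3, Lee), (BOS, 7, blue, Lyra, 23, 28, 33, Bo), (CHI, 7, gold, Nova, 23, 28, 3, Lee), (CHI, 7, gold, Nova, 23, 28, 33, Bo), (SEA, 21, white, Lyra, 21, 9, 24, Sam), (SEA, 21, white, Lyra, 21, 9, 26, Ned)}
σ[sid ≤ 24]: keep tuples satisfying sid ≤ 24 → {(ATL, 21, white, Delta, 21, 9, 24, Sam), (BOS, 7, blue, Lyra, 23, 28, 3, Lee), (CHI, 7, gold, Nova, 23, 28, 3, Lee), (SEA, 21, white, Lyra, 21, 9, 24, Sam)}
π_{qty, city} gives {(21, ATL), (21, SEA), (7, BOS), (7, CHI)}.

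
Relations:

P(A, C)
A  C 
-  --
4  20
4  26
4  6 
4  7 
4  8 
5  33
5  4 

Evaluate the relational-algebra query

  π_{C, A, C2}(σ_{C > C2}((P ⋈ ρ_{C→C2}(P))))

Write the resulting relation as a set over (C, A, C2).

ρ[C→C2]: schema becomes (A, C2); tuples unchanged.
P ⋈ ρ_{C→C2}(P) (natural join on A): {(4, 20, 20), (4, 20, 26), (4, 20, 6), (4, 20, 7), (4, 20, 8), (4, 26, 20), (4, 26, 26), (4, 26, 6), (4, 26, 7), (4, 26, 8), (4, 6, 20), (4, 6, 26), (4, 6, 6), (4, 6, 7), (4, 6, 8), (4, 7, 20), (4, 7, 26), (4, 7, 6), (4, 7, 7), (4, 7, 8), (4, 8, 20), (4, 8, 26), (4, 8, 6), (4, 8, 7), (4, 8, 8), (5, 33, 33), (5, 33, 4), (5, 4, 33), (5, 4, 4)}
Filtering on C > C2 leaves {(4, 20, 6), (4, 20, 7), (4, 20, 8), (4, 26, 20), (4, 26, 6), (4, 26, 7), (4, 26, 8), (4, 7, 6), (4, 8, 6), (4, 8, 7), (5, 33, 4)}.
Keep only column(s) C, A, C2: {(20, 4, 6), (20, 4, 7), (20, 4, 8), (26, 4, 20), (26, 4, 6), (26, 4, 7), (26, 4, 8), (33, 5, 4), (7, 4, 6), (8, 4, 6), (8, 4, 7)}

{(20, 4, 6), (20, 4, 7), (20, 4, 8), (26, 4, 20), (26, 4, 6), (26, 4, 7), (26, 4, 8), (33, 5, 4), (7, 4, 6), (8, 4, 6), (8, 4, 7)}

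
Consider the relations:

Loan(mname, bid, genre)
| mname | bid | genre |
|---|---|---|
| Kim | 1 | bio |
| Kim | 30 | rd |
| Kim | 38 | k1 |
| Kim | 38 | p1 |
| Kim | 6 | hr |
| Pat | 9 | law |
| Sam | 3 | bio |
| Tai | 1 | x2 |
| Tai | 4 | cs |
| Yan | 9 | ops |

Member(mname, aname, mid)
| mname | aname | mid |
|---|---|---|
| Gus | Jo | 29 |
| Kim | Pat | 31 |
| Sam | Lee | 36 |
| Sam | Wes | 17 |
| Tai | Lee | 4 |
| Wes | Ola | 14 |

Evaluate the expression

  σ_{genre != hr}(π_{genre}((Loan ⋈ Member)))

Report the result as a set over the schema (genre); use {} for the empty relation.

{bio, cs, k1, p1, rd, x2}

Joining Loan and Member on mname yields {(Kim, 1, bio, Pat, 31), (Kim, 30, rd, Pat, 31), (Kim, 38, k1, Pat, 31), (Kim, 38, p1, Pat, 31), (Kim, 6, hr, Pat, 31), (Sam, 3, bio, Lee, 36), (Sam, 3, bio, Wes, 17), (Tai, 1, x2, Lee, 4), (Tai, 4, cs, Lee, 4)}.
Keep only column(s) genre (2 duplicate(s) eliminated): {bio, cs, hr, k1, p1, rd, x2}
Selection genre != hr: {bio, cs, k1, p1, rd, x2}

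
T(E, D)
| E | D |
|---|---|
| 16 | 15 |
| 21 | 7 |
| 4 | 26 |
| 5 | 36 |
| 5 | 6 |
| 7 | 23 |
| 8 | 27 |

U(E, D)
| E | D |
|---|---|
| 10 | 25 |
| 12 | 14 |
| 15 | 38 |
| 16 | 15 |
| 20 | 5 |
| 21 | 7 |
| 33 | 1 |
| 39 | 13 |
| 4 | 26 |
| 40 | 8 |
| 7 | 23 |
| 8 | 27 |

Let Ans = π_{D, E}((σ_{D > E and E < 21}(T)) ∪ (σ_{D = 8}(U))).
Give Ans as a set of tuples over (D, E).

{(23, 7), (26, 4), (27, 8), (36, 5), (6, 5), (8, 40)}

Apply σ_{D > E and E < 21}; surviving tuples: {(4, 26), (5, 36), (5, 6), (7, 23), (8, 27)}
Apply σ_{D = 8}; surviving tuples: {(40, 8)}
Union: {(4, 26), (5, 36), (5, 6), (7, 23), (8, 27)} with {(40, 8)} → {(4, 26), (40, 8), (5, 36), (5, 6), (7, 23), (8, 27)}
π[D, E]: project onto (D, E) → {(23, 7), (26, 4), (27, 8), (36, 5), (6, 5), (8, 40)}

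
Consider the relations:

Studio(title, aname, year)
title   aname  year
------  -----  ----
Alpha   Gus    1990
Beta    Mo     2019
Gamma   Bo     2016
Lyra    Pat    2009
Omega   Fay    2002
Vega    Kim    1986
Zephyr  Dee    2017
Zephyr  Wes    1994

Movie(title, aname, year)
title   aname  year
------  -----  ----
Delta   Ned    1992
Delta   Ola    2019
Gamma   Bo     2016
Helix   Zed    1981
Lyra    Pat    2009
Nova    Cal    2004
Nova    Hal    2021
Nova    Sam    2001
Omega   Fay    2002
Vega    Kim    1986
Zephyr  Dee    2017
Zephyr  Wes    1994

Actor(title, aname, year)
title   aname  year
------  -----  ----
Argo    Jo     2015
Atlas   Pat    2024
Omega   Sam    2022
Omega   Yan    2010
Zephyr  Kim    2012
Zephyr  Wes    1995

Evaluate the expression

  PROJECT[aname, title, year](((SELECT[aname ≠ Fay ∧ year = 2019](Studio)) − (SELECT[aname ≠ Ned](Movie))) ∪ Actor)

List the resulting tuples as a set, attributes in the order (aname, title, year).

{(Jo, Argo, 2015), (Kim, Zephyr, 2012), (Mo, Beta, 2019), (Pat, Atlas, 2024), (Sam, Omega, 2022), (Wes, Zephyr, 1995), (Yan, Omega, 2010)}

Selection aname ≠ Fay ∧ year = 2019: {(Beta, Mo, 2019)}
Selection aname ≠ Ned: {(Delta, Ola, 2019), (Gamma, Bo, 2016), (Helix, Zed, 1981), (Lyra, Pat, 2009), (Nova, Cal, 2004), (Nova, Hal, 2021), (Nova, Sam, 2001), (Omega, Fay, 2002), (Vega, Kim, 1986), (Zephyr, Dee, 2017), (Zephyr, Wes, 1994)}
Difference: {(Beta, Mo, 2019)} with {(Delta, Ola, 2019), (Gamma, Bo, 2016), (Helix, Zed, 1981), (Lyra, Pat, 2009), (Nova, Cal, 2004), (Nova, Hal, 2021), (Nova, Sam, 2001), (Omega, Fay, 2002), (Vega, Kim, 1986), (Zephyr, Dee, 2017), (Zephyr, Wes, 1994)} → {(Beta, Mo, 2019)}
Union: {(Beta, Mo, 2019)} with {(Argo, Jo, 2015), (Atlas, Pat, 2024), (Omega, Sam, 2022), (Omega, Yan, 2010), (Zephyr, Kim, 2012), (Zephyr, Wes, 1995)} → {(Argo, Jo, 2015), (Atlas, Pat, 2024), (Beta, Mo, 2019), (Omega, Sam, 2022), (Omega, Yan, 2010), (Zephyr, Kim, 2012), (Zephyr, Wes, 1995)}
Keep only column(s) aname, title, year: {(Jo, Argo, 2015), (Kim, Zephyr, 2012), (Mo, Beta, 2019), (Pat, Atlas, 2024), (Sam, Omega, 2022), (Wes, Zephyr, 1995), (Yan, Omega, 2010)}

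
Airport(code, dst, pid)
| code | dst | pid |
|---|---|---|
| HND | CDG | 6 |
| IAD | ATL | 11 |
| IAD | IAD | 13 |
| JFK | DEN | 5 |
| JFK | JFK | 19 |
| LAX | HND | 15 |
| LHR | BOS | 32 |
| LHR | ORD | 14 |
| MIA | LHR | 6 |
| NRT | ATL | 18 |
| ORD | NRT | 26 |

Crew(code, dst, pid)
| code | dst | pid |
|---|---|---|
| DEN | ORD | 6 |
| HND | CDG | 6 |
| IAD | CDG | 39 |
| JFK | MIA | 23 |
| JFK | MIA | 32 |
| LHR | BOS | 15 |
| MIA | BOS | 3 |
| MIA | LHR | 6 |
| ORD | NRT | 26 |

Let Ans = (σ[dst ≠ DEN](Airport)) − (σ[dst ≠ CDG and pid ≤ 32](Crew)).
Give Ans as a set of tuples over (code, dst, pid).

{(HND, CDG, 6), (IAD, ATL, 11), (IAD, IAD, 13), (JFK, JFK, 19), (LAX, HND, 15), (LHR, BOS, 32), (LHR, ORD, 14), (NRT, ATL, 18)}

Filtering on dst ≠ DEN leaves {(HND, CDG, 6), (IAD, ATL, 11), (IAD, IAD, 13), (JFK, JFK, 19), (LAX, HND, 15), (LHR, BOS, 32), (LHR, ORD, 14), (MIA, LHR, 6), (NRT, ATL, 18), (ORD, NRT, 26)}.
Filtering on dst ≠ CDG and pid ≤ 32 leaves {(DEN, ORD, 6), (JFK, MIA, 23), (JFK, MIA, 32), (LHR, BOS, 15), (MIA, BOS, 3), (MIA, LHR, 6), (ORD, NRT, 26)}.
Taking the difference: {(HND, CDG, 6), (IAD, ATL, 11), (IAD, IAD, 13), (JFK, JFK, 19), (LAX, HND, 15), (LHR, BOS, 32), (LHR, ORD, 14), (NRT, ATL, 18)}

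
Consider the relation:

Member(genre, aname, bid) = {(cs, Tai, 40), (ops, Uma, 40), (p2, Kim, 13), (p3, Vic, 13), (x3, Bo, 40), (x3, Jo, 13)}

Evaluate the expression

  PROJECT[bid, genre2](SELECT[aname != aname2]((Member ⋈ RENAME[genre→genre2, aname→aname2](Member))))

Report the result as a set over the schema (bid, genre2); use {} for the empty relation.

ρ[genre→genre2, aname→aname2]: schema becomes (genre2, aname2, bid); tuples unchanged.
Natural join on bid: {(cs, Tai, 40, cs, Tai), (cs, Tai, 40, ops, Uma), (cs, Tai, 40, x3, Bo), (ops, Uma, 40, cs, Tai), (ops, Uma, 40, ops, Uma), (ops, Uma, 40, x3, Bo), (p2, Kim, 13, p2, Kim), (p2, Kim, 13, p3, Vic), (p2, Kim, 13, x3, Jo), (p3, Vic, 13, p2, Kim), (p3, Vic, 13, p3, Vic), (p3, Vic, 13, x3, Jo), (x3, Bo, 40, cs, Tai), (x3, Bo, 40, ops, Uma), (x3, Bo, 40, x3, Bo), (x3, Jo, 13, p2, Kim), (x3, Jo, 13, p3, Vic), (x3, Jo, 13, x3, Jo)}
Selection aname != aname2: {(cs, Tai, 40, ops, Uma), (cs, Tai, 40, x3, Bo), (ops, Uma, 40, cs, Tai), (ops, Uma, 40, x3, Bo), (p2, Kim, 13, p3, Vic), (p2, Kim, 13, x3, Jo), (p3, Vic, 13, p2, Kim), (p3, Vic, 13, x3, Jo), (x3, Bo, 40, cs, Tai), (x3, Bo, 40, ops, Uma), (x3, Jo, 13, p2, Kim), (x3, Jo, 13, p3, Vic)}
Keep only column(s) bid, genre2 (6 duplicate(s) eliminated): {(13, p2), (13, p3), (13, x3), (40, cs), (40, ops), (40, x3)}

{(13, p2), (13, p3), (13, x3), (40, cs), (40, ops), (40, x3)}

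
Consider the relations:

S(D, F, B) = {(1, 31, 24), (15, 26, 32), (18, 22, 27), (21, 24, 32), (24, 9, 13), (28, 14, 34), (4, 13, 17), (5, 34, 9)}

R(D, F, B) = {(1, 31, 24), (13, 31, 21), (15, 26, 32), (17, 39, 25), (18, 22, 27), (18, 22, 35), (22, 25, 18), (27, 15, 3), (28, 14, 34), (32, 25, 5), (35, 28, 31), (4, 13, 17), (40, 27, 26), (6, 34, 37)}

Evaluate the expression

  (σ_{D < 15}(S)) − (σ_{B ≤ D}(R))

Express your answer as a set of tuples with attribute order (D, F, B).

{(1, 31, 24), (4, 13, 17), (5, 34, 9)}

Selection D < 15: {(1, 31, 24), (4, 13, 17), (5, 34, 9)}
Selection B ≤ D: {(22, 25, 18), (27, 15, 3), (32, 25, 5), (35, 28, 31), (40, 27, 26)}
Set difference of the two operands is {(1, 31, 24), (4, 13, 17), (5, 34, 9)}.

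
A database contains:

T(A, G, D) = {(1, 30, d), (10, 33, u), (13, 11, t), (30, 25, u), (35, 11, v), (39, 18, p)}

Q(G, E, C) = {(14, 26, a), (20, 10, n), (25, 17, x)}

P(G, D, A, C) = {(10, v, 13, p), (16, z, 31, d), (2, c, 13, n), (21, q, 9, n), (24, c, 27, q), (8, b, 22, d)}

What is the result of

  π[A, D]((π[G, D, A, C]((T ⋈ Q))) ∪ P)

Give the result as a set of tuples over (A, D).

Joining T and Q on G yields {(30, 25, u, 17, x)}.
Projecting to G, D, A, C: {(25, u, 30, x)}
Set union of the two operands is {(10, v, 13, p), (16, z, 31, d), (2, c, 13, n), (21, q, 9, n), (24, c, 27, q), (25, u, 30, x), (8, b, 22, d)}.
Projecting to A, D: {(13, c), (13, v), (22, b), (27, c), (30, u), (31, z), (9, q)}

{(13, c), (13, v), (22, b), (27, c), (30, u), (31, z), (9, q)}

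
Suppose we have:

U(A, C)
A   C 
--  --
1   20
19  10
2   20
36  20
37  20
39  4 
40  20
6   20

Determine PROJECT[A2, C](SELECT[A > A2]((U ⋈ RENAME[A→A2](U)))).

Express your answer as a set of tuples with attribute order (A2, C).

{(1, 20), (2, 20), (36, 20), (37, 20), (6, 20)}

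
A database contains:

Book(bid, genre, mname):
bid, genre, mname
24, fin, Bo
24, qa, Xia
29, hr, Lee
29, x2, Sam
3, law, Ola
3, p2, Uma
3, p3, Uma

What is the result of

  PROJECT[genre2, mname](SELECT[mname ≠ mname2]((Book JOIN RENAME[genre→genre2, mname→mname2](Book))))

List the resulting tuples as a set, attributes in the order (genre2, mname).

{(fin, Xia), (hr, Sam), (law, Uma), (p2, Ola), (p3, Ola), (qa, Bo), (x2, Lee)}

ρ[genre→genre2, mname→mname2]: schema becomes (bid, genre2, mname2); tuples unchanged.
Book ⋈ RENAME[genre→genre2, mname→mname2](Book) (natural join on bid): {(24, fin, Bo, fin, Bo), (24, fin, Bo, qa, Xia), (24, qa, Xia, fin, Bo), (24, qa, Xia, qa, Xia), (29, hr, Lee, hr, Lee), (29, hr, Lee, x2, Sam), (29, x2, Sam, hr, Lee), (29, x2, Sam, x2, Sam), (3, law, Ola, law, Ola), (3, law, Ola, p2, Uma), (3, law, Ola, p3, Uma), (3, p2, Uma, law, Ola), (3, p2, Uma, p2, Uma), (3, p2, Uma, p3, Uma), (3, p3, Uma, law, Ola), (3, p3, Uma, p2, Uma), (3, p3, Uma, p3, Uma)}
σ[mname ≠ mname2]: keep tuples satisfying mname ≠ mname2 → {(24, fin, Bo, qa, Xia), (24, qa, Xia, fin, Bo), (29, hr, Lee, x2, Sam), (29, x2, Sam, hr, Lee), (3, law, Ola, p2, Uma), (3, law, Ola, p3, Uma), (3, p2, Uma, law, Ola), (3, p3, Uma, law, Ola)}
Keep only column(s) genre2, mname (1 duplicate(s) eliminated): {(fin, Xia), (hr, Sam), (law, Uma), (p2, Ola), (p3, Ola), (qa, Bo), (x2, Lee)}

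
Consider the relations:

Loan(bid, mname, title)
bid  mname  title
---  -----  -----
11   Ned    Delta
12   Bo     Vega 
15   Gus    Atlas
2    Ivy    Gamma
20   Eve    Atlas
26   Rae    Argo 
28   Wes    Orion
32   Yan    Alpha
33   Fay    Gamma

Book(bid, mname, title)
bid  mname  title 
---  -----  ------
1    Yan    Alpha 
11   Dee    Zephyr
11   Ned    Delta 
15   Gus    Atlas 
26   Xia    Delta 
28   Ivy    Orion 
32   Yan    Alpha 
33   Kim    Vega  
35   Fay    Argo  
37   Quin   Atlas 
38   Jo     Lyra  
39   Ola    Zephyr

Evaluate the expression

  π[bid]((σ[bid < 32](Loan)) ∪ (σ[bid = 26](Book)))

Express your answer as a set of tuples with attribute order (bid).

{11, 12, 15, 2, 20, 26, 28}

Selection bid < 32: {(11, Ned, Delta), (12, Bo, Vega), (15, Gus, Atlas), (2, Ivy, Gamma), (20, Eve, Atlas), (26, Rae, Argo), (28, Wes, Orion)}
Selection bid = 26: {(26, Xia, Delta)}
Set union of the two operands is {(11, Ned, Delta), (12, Bo, Vega), (15, Gus, Atlas), (2, Ivy, Gamma), (20, Eve, Atlas), (26, Rae, Argo), (26, Xia, Delta), (28, Wes, Orion)}.
Keep only column(s) bid (1 duplicate(s) eliminated): {11, 12, 15, 2, 20, 26, 28}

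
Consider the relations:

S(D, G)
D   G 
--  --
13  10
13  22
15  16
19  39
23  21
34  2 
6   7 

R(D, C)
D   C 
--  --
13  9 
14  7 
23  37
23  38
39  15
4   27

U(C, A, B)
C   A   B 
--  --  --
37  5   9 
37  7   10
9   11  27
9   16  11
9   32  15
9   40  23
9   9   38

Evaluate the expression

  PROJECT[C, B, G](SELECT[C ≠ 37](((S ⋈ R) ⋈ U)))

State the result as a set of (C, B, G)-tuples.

{(9, 11, 10), (9, 11, 22), (9, 15, 10), (9, 15, 22), (9, 23, 10), (9, 23, 22), (9, 27, 10), (9, 27, 22), (9, 38, 10), (9, 38, 22)}

S ⋈ R (natural join on D): {(13, 10, 9), (13, 22, 9), (23, 21, 37), (23, 21, 38)}
(S ⋈ R) ⋈ U (natural join on C): {(13, 10, 9, 11, 27), (13, 10, 9, 16, 11), (13, 10, 9, 32, 15), (13, 10, 9, 40, 23), (13, 10, 9, 9, 38), (13, 22, 9, 11, 27), (13, 22, 9, 16, 11), (13, 22, 9, 32, 15), (13, 22, 9, 40, 23), (13, 22, 9, 9, 38), (23, 21, 37, 5, 9), (23, 21, 37, 7, 10)}
Selection C ≠ 37: {(13, 10, 9, 11, 27), (13, 10, 9, 16, 11), (13, 10, 9, 32, 15), (13, 10, 9, 40, 23), (13, 10, 9, 9, 38), (13, 22, 9, 11, 27), (13, 22, 9, 16, 11), (13, 22, 9, 32, 15), (13, 22, 9, 40, 23), (13, 22, 9, 9, 38)}
Projecting to C, B, G: {(9, 11, 10), (9, 11, 22), (9, 15, 10), (9, 15, 22), (9, 23, 10), (9, 23, 22), (9, 27, 10), (9, 27, 22), (9, 38, 10), (9, 38, 22)}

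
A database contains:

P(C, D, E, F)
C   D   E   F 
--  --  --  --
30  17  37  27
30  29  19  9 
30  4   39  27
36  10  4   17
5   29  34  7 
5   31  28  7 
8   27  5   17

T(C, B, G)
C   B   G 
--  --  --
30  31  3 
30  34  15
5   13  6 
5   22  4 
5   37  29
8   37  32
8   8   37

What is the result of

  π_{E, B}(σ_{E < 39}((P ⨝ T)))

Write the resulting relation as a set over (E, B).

P ⋈ T (natural join on C): {(30, 17, 37, 27, 31, 3), (30, 17, 37, 27, 34, 15), (30, 29, 19, 9, 31, 3), (30, 29, 19, 9, 34, 15), (30, 4, 39, 27, 31, 3), (30, 4, 39, 27, 34, 15), (5, 29, 34, 7, 13, 6), (5, 29, 34, 7, 22, 4), (5, 29, 34, 7, 37, 29), (5, 31, 28, 7, 13, 6), (5, 31, 28, 7, 22, 4), (5, 31, 28, 7, 37, 29), (8, 27, 5, 17, 37, 32), (8, 27, 5, 17, 8, 37)}
Apply σ_{E < 39}; surviving tuples: {(30, 17, 37, 27, 31, 3), (30, 17, 37, 27, 34, 15), (30, 29, 19, 9, 31, 3), (30, 29, 19, 9, 34, 15), (5, 29, 34, 7, 13, 6), (5, 29, 34, 7, 22, 4), (5, 29, 34, 7, 37, 29), (5, 31, 28, 7, 13, 6), (5, 31, 28, 7, 22, 4), (5, 31, 28, 7, 37, 29), (8, 27, 5, 17, 37, 32), (8, 27, 5, 17, 8, 37)}
π_{E, B} gives {(19, 31), (19, 34), (28, 13), (28, 22), (28, 37), (34, 13), (34, 22), (34, 37), (37, 31), (37, 34), (5, 37), (5, 8)}.

{(19, 31), (19, 34), (28, 13), (28, 22), (28, 37), (34, 13), (34, 22), (34, 37), (37, 31), (37, 34), (5, 37), (5, 8)}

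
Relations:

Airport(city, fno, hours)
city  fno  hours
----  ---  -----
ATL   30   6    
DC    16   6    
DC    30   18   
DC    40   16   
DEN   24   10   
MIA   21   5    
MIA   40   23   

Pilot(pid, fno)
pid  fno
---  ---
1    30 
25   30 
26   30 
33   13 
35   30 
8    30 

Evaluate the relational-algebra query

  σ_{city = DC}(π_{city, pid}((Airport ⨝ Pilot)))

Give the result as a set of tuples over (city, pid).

{(DC, 1), (DC, 25), (DC, 26), (DC, 35), (DC, 8)}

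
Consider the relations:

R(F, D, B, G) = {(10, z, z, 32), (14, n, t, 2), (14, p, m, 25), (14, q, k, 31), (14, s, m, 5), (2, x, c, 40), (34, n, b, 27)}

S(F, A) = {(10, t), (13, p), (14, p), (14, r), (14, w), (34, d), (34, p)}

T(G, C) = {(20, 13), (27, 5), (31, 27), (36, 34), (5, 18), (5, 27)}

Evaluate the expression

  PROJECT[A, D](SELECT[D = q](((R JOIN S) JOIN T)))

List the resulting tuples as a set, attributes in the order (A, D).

Joining R and S on F yields {(10, z, z, 32, t), (14, n, t, 2, p), (14, n, t, 2, r), (14, n, t, 2, w), (14, p, m, 25, p), (14, p, m, 25, r), (14, p, m, 25, w), (14, q, k, 31, p), (14, q, k, 31, r), (14, q, k, 31, w), (14, s, m, 5, p), (14, s, m, 5, r), (14, s, m, 5, w), (34, n, b, 27, d), (34, n, b, 27, p)}.
Joining (R JOIN S) and T on G yields {(14, q, k, 31, p, 27), (14, q, k, 31, r, 27), (14, q, k, 31, w, 27), (14, s, m, 5, p, 18), (14, s, m, 5, p, 27), (14, s, m, 5, r, 18), (14, s, m, 5, r, 27), (14, s, m, 5, w, 18), (14, s, m, 5, w, 27), (34, n, b, 27, d, 5), (34, n, b, 27, p, 5)}.
Selection D = q: {(14, q, k, 31, p, 27), (14, q, k, 31, r, 27), (14, q, k, 31, w, 27)}
Projecting to A, D: {(p, q), (r, q), (w, q)}

{(p, q), (r, q), (w, q)}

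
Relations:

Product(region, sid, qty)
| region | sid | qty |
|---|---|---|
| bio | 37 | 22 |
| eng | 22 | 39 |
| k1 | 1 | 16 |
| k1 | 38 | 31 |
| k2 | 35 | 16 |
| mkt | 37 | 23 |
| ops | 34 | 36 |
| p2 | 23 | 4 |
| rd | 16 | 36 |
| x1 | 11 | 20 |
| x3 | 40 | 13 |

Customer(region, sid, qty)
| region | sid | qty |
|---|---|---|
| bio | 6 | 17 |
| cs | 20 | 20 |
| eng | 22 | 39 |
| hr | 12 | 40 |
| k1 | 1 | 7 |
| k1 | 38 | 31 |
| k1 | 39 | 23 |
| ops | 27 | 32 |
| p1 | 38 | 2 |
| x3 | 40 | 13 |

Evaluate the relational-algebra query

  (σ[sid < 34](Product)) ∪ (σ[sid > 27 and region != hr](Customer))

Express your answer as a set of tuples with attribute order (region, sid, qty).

{(eng, 22, 39), (k1, 1, 16), (k1, 38, 31), (k1, 39, 23), (p1, 38, 2), (p2, 23, 4), (rd, 16, 36), (x1, 11, 20), (x3, 40, 13)}

Filtering on sid < 34 leaves {(eng, 22, 39), (k1, 1, 16), (p2, 23, 4), (rd, 16, 36), (x1, 11, 20)}.
Filtering on sid > 27 and region != hr leaves {(k1, 38, 31), (k1, 39, 23), (p1, 38, 2), (x3, 40, 13)}.
Union: {(eng, 22, 39), (k1, 1, 16), (p2, 23, 4), (rd, 16, 36), (x1, 11, 20)} with {(k1, 38, 31), (k1, 39, 23), (p1, 38, 2), (x3, 40, 13)} → {(eng, 22, 39), (k1, 1, 16), (k1, 38, 31), (k1, 39, 23), (p1, 38, 2), (p2, 23, 4), (rd, 16, 36), (x1, 11, 20), (x3, 40, 13)}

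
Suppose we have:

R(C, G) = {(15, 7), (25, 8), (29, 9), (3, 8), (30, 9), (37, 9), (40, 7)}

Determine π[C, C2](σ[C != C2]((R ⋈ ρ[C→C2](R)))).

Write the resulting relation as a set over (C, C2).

{(15, 40), (25, 3), (29, 30), (29, 37), (3, 25), (30, 29), (30, 37), (37, 29), (37, 30), (40, 15)}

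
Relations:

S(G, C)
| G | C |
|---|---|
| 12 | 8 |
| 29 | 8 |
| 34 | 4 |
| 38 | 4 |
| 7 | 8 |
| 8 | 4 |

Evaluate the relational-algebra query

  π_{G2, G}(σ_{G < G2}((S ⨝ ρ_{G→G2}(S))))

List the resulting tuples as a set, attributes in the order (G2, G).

{(12, 7), (29, 12), (29, 7), (34, 8), (38, 34), (38, 8)}

ρ[G→G2]: schema becomes (G2, C); tuples unchanged.
Joining S and ρ_{G→G2}(S) on C yields {(12, 8, 12), (12, 8, 29), (12, 8, 7), (29, 8, 12), (29, 8, 29), (29, 8, 7), (34, 4, 34), (34, 4, 38), (34, 4, 8), (38, 4, 34), (38, 4, 38), (38, 4, 8), (7, 8, 12), (7, 8, 29), (7, 8, 7), (8, 4, 34), (8, 4, 38), (8, 4, 8)}.
Apply σ_{G < G2}; surviving tuples: {(12, 8, 29), (34, 4, 38), (7, 8, 12), (7, 8, 29), (8, 4, 34), (8, 4, 38)}
π[G2, G]: project onto (G2, G) → {(12, 7), (29, 12), (29, 7), (34, 8), (38, 34), (38, 8)}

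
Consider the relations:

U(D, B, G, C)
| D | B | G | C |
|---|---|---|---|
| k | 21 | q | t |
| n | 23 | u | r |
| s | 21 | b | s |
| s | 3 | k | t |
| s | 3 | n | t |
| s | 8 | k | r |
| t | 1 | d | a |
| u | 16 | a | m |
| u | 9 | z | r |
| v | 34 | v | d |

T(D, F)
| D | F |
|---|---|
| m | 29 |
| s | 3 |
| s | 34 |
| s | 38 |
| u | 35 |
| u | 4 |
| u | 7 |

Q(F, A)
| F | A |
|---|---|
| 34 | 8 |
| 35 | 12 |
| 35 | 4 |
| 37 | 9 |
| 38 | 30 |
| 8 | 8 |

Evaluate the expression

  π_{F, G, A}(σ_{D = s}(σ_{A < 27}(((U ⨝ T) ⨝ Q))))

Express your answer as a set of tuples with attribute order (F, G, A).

Joining U and T on D yields {(s, 21, b, s, 3), (s, 21, b, s, 34), (s, 21, b, s, 38), (s, 3, k, t, 3), (s, 3, k, t, 34), (s, 3, k, t, 38), (s, 3, n, t, 3), (s, 3, n, t, 34), (s, 3, n, t, 38), (s, 8, k, r, 3), (s, 8, k, r, 34), (s, 8, k, r, 38), (u, 16, a, m, 35), (u, 16, a, m, 4), (u, 16, a, m, 7), (u, 9, z, r, 35), (u, 9, z, r, 4), (u, 9, z, r, 7)}.
Joining (U ⨝ T) and Q on F yields {(s, 21, b, s, 34, 8), (s, 21, b, s, 38, 30), (s, 3, k, t, 34, 8), (s, 3, k, t, 38, 30), (s, 3, n, t, 34, 8), (s, 3, n, t, 38, 30), (s, 8, k, r, 34, 8), (s, 8, k, r, 38, 30), (u, 16, a, m, 35, 12), (u, 16, a, m, 35, 4), (u, 9, z, r, 35, 12), (u, 9, z, r, 35, 4)}.
Apply σ_{A < 27}; surviving tuples: {(s, 21, b, s, 34, 8), (s, 3, k, t, 34, 8), (s, 3, n, t, 34, 8), (s, 8, k, r, 34, 8), (u, 16, a, m, 35, 12), (u, 16, a, m, 35, 4), (u, 9, z, r, 35, 12), (u, 9, z, r, 35, 4)}
Apply σ_{D = s}; surviving tuples: {(s, 21, b, s, 34, 8), (s, 3, k, t, 34, 8), (s, 3, n, t, 34, 8), (s, 8, k, r, 34, 8)}
π[F, G, A]: project onto (F, G, A) (1 duplicate(s) eliminated) → {(34, b, 8), (34, k, 8), (34, n, 8)}

{(34, b, 8), (34, k, 8), (34, n, 8)}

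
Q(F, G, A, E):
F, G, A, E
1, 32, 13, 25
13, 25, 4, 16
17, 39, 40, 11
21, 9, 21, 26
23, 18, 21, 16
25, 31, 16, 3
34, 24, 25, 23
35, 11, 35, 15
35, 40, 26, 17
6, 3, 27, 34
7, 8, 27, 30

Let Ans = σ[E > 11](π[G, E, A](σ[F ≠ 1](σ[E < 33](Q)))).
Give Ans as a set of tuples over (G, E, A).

Filtering on E < 33 leaves {(1, 32, 13, 25), (13, 25, 4, 16), (17, 39, 40, 11), (21, 9, 21, 26), (23, 18, 21, 16), (25, 31, 16, 3), (34, 24, 25, 23), (35, 11, 35, 15), (35, 40, 26, 17), (7, 8, 27, 30)}.
Filtering on F ≠ 1 leaves {(13, 25, 4, 16), (17, 39, 40, 11), (21, 9, 21, 26), (23, 18, 21, 16), (25, 31, 16, 3), (34, 24, 25, 23), (35, 11, 35, 15), (35, 40, 26, 17), (7, 8, 27, 30)}.
π_{G, E, A} gives {(11, 15, 35), (18, 16, 21), (24, 23, 25), (25, 16, 4), (31, 3, 16), (39, 11, 40), (40, 17, 26), (8, 30, 27), (9, 26, 21)}.
Filtering on E > 11 leaves {(11, 15, 35), (18, 16, 21), (24, 23, 25), (25, 16, 4), (40, 17, 26), (8, 30, 27), (9, 26, 21)}.

{(11, 15, 35), (18, 16, 21), (24, 23, 25), (25, 16, 4), (40, 17, 26), (8, 30, 27), (9, 26, 21)}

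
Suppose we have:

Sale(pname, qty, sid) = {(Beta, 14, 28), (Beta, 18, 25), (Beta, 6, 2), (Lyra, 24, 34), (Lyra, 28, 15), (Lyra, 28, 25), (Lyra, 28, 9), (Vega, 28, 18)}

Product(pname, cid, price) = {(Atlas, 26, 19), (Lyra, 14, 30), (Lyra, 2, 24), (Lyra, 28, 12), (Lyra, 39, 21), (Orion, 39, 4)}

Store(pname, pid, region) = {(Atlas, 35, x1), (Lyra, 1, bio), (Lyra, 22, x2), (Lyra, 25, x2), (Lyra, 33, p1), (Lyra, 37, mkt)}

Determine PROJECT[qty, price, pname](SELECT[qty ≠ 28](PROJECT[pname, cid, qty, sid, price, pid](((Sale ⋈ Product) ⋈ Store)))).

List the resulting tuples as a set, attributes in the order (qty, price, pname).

{(24, 12, Lyra), (24, 21, Lyra), (24, 24, Lyra), (24, 30, Lyra)}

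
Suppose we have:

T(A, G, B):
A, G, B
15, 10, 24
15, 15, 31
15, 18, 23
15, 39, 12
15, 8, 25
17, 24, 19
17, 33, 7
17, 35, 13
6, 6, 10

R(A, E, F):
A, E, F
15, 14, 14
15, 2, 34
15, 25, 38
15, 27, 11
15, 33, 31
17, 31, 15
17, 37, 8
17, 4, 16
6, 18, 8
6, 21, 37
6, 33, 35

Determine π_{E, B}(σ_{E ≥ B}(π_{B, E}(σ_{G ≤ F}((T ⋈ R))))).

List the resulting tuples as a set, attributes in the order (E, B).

Natural join on A: {(15, 10, 24, 14, 14), (15, 10, 24, 2, 34), (15, 10, 24, 25, 38), (15, 10, 24, 27, 11), (15, 10, 24, 33, 31), (15, 15, 31, 14, 14), (15, 15, 31, 2, 34), (15, 15, 31, 25, 38), (15, 15, 31, 27, 11), (15, 15, 31, 33, 31), (15, 18, 23, 14, 14), (15, 18, 23, 2, 34), (15, 18, 23, 25, 38), (15, 18, 23, 27, 11), (15, 18, 23, 33, 31), (15, 39, 12, 14, 14), (15, 39, 12, 2, 34), (15, 39, 12, 25, 38), (15, 39, 12, 27, 11), (15, 39, 12, 33, 31), (15, 8, 25, 14, 14), (15, 8, 25, 2, 34), (15, 8, 25, 25, 38), (15, 8, 25, 27, 11), (15, 8, 25, 33, 31), (17, 24, 19, 31, 15), (17, 24, 19, 37, 8), (17, 24, 19, 4, 16), (17, 33, 7, 31, 15), (17, 33, 7, 37, 8), (17, 33, 7, 4, 16), (17, 35, 13, 31, 15), (17, 35, 13, 37, 8), (17, 35, 13, 4, 16), (6, 6, 10, 18, 8), (6, 6, 10, 21, 37), (6, 6, 10, 33, 35)}
Filtering on G ≤ F leaves {(15, 10, 24, 14, 14), (15, 10, 24, 2, 34), (15, 10, 24, 25, 38), (15, 10, 24, 27, 11), (15, 10, 24, 33, 31), (15, 15, 31, 2, 34), (15, 15, 31, 25, 38), (15, 15, 31, 33, 31), (15, 18, 23, 2, 34), (15, 18, 23, 25, 38), (15, 18, 23, 33, 31), (15, 8, 25, 14, 14), (15, 8, 25, 2, 34), (15, 8, 25, 25, 38), (15, 8, 25, 27, 11), (15, 8, 25, 33, 31), (6, 6, 10, 18, 8), (6, 6, 10, 21, 37), (6, 6, 10, 33, 35)}.
Projecting to B, E: {(10, 18), (10, 21), (10, 33), (23, 2), (23, 25), (23, 33), (24, 14), (24, 2), (24, 25), (24, 27), (24, 33), (25, 14), (25, 2), (25, 25), (25, 27), (25, 33), (31, 2), (31, 25), (31, 33)}
Filtering on E ≥ B leaves {(10, 18), (10, 21), (10, 33), (23, 25), (23, 33), (24, 25), (24, 27), (24, 33), (25, 25), (25, 27), (25, 33), (31, 33)}.
Projecting to E, B: {(18, 10), (21, 10), (25, 23), (25, 24), (25, 25), (27, 24), (27, 25), (33, 10), (33, 23), (33, 24), (33, 25), (33, 31)}

{(18, 10), (21, 10), (25, 23), (25, 24), (25, 25), (27, 24), (27, 25), (33, 10), (33, 23), (33, 24), (33, 25), (33, 31)}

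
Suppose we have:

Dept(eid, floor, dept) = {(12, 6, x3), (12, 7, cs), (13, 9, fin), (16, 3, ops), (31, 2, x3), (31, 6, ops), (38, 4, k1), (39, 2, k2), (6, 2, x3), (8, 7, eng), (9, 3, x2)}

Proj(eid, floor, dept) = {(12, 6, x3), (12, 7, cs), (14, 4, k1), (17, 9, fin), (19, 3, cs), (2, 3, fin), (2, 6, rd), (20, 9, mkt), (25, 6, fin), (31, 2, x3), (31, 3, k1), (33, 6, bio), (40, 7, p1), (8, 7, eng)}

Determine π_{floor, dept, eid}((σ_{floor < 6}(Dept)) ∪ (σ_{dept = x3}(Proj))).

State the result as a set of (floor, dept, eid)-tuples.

σ[floor < 6]: keep tuples satisfying floor < 6 → {(16, 3, ops), (31, 2, x3), (38, 4, k1), (39, 2, k2), (6, 2, x3), (9, 3, x2)}
σ[dept = x3]: keep tuples satisfying dept = x3 → {(12, 6, x3), (31, 2, x3)}
Union: {(16, 3, ops), (31, 2, x3), (38, 4, k1), (39, 2, k2), (6, 2, x3), (9, 3, x2)} with {(12, 6, x3), (31, 2, x3)} → {(12, 6, x3), (16, 3, ops), (31, 2, x3), (38, 4, k1), (39, 2, k2), (6, 2, x3), (9, 3, x2)}
π_{floor, dept, eid} gives {(2, k2, 39), (2, x3, 31), (2, x3, 6), (3, ops, 16), (3, x2, 9), (4, k1, 38), (6, x3, 12)}.

{(2, k2, 39), (2, x3, 31), (2, x3, 6), (3, ops, 16), (3, x2, 9), (4, k1, 38), (6, x3, 12)}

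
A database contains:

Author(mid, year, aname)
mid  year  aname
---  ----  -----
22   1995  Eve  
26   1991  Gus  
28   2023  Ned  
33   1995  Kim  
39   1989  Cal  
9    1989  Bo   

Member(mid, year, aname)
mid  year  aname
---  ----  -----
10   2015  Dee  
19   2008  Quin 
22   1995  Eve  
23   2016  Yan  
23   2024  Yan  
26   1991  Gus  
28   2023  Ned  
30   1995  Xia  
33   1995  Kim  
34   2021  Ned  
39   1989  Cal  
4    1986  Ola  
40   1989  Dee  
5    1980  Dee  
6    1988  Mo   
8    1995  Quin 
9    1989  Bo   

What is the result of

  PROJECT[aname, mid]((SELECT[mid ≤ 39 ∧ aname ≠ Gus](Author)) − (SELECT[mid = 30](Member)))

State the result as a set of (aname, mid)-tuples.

σ[mid ≤ 39 ∧ aname ≠ Gus]: keep tuples satisfying mid ≤ 39 ∧ aname ≠ Gus → {(22, 1995, Eve), (28, 2023, Ned), (33, 1995, Kim), (39, 1989, Cal), (9, 1989, Bo)}
σ[mid = 30]: keep tuples satisfying mid = 30 → {(30, 1995, Xia)}
Set difference of the two operands is {(22, 1995, Eve), (28, 2023, Ned), (33, 1995, Kim), (39, 1989, Cal), (9, 1989, Bo)}.
π[aname, mid]: project onto (aname, mid) → {(Bo, 9), (Cal, 39), (Eve, 22), (Kim, 33), (Ned, 28)}

{(Bo, 9), (Cal, 39), (Eve, 22), (Kim, 33), (Ned, 28)}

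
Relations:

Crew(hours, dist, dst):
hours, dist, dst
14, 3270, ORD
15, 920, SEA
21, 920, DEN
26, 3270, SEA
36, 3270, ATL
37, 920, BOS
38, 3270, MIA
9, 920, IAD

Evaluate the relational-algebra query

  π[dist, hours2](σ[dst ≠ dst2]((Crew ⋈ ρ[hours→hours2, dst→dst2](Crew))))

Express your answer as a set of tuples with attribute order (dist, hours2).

ρ[hours→hours2, dst→dst2]: schema becomes (hours2, dist, dst2); tuples unchanged.
Natural join on dist: {(14, 3270, ORD, 14, ORD), (14, 3270, ORD, 26, SEA), (14, 3270, ORD, 36, ATL), (14, 3270, ORD, 38, MIA), (15, 920, SEA, 15, SEA), (15, 920, SEA, 21, DEN), (15, 920, SEA, 37, BOS), (15, 920, SEA, 9, IAD), (21, 920, DEN, 15, SEA), (21, 920, DEN, 21, DEN), (21, 920, DEN, 37, BOS), (21, 920, DEN, 9, IAD), (26, 3270, SEA, 14, ORD), (26, 3270, SEA, 26, SEA), (26, 3270, SEA, 36, ATL), (26, 3270, SEA, 38, MIA), (36, 3270, ATL, 14, ORD), (36, 3270, ATL, 26, SEA), (36, 3270, ATL, 36, ATL), (36, 3270, ATL, 38, MIA), (37, 920, BOS, 15, SEA), (37, 920, BOS, 21, DEN), (37, 920, BOS, 37, BOS), (37, 920, BOS, 9, IAD), (38, 3270, MIA, 14, ORD), (38, 3270, MIA, 26, SEA), (38, 3270, MIA, 36, ATL), (38, 3270, MIA, 38, MIA), (9, 920, IAD, 15, SEA), (9, 920, IAD, 21, DEN), (9, 920, IAD, 37, BOS), (9, 920, IAD, 9, IAD)}
Apply σ_{dst ≠ dst2}; surviving tuples: {(14, 3270, ORD, 26, SEA), (14, 3270, ORD, 36, ATL), (14, 3270, ORD, 38, MIA), (15, 920, SEA, 21, DEN), (15, 920, SEA, 37, BOS), (15, 920, SEA, 9, IAD), (21, 920, DEN, 15, SEA), (21, 920, DEN, 37, BOS), (21, 920, DEN, 9, IAD), (26, 3270, SEA, 14, ORD), (26, 3270, SEA, 36, ATL), (26, 3270, SEA, 38, MIA), (36, 3270, ATL, 14, ORD), (36, 3270, ATL, 26, SEA), (36, 3270, ATL, 38, MIA), (37, 920, BOS, 15, SEA), (37, 920, BOS, 21, DEN), (37, 920, BOS, 9, IAD), (38, 3270, MIA, 14, ORD), (38, 3270, MIA, 26, SEA), (38, 3270, MIA, 36, ATL), (9, 920, IAD, 15, SEA), (9, 920, IAD, 21, DEN), (9, 920, IAD, 37, BOS)}
Keep only column(s) dist, hours2 (16 duplicate(s) eliminated): {(3270, 14), (3270, 26), (3270, 36), (3270, 38), (920, 15), (920, 21), (920, 37), (920, 9)}

{(3270, 14), (3270, 26), (3270, 36), (3270, 38), (920, 15), (920, 21), (920, 37), (920, 9)}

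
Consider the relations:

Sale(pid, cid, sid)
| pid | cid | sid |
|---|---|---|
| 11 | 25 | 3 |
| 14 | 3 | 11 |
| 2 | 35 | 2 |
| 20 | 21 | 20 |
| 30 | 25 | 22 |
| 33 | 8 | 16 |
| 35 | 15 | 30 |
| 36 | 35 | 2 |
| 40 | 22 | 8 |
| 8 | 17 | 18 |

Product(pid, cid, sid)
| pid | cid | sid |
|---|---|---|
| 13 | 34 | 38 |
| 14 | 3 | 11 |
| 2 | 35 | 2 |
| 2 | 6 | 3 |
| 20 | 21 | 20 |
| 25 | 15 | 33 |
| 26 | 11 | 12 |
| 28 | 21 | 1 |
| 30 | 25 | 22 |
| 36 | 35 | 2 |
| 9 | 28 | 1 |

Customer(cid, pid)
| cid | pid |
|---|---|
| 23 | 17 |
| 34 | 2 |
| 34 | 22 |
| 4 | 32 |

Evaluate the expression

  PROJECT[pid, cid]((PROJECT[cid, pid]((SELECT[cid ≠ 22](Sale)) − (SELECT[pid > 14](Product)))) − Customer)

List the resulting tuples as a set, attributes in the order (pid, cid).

{(11, 25), (14, 3), (2, 35), (33, 8), (35, 15), (8, 17)}

σ[cid ≠ 22]: keep tuples satisfying cid ≠ 22 → {(11, 25, 3), (14, 3, 11), (2, 35, 2), (20, 21, 20), (30, 25, 22), (33, 8, 16), (35, 15, 30), (36, 35, 2), (8, 17, 18)}
σ[pid > 14]: keep tuples satisfying pid > 14 → {(20, 21, 20), (25, 15, 33), (26, 11, 12), (28, 21, 1), (30, 25, 22), (36, 35, 2)}
Set difference of the two operands is {(11, 25, 3), (14, 3, 11), (2, 35, 2), (33, 8, 16), (35, 15, 30), (8, 17, 18)}.
Projecting to cid, pid: {(15, 35), (17, 8), (25, 11), (3, 14), (35, 2), (8, 33)}
Set difference of the two operands is {(15, 35), (17, 8), (25, 11), (3, 14), (35, 2), (8, 33)}.
Projecting to pid, cid: {(11, 25), (14, 3), (2, 35), (33, 8), (35, 15), (8, 17)}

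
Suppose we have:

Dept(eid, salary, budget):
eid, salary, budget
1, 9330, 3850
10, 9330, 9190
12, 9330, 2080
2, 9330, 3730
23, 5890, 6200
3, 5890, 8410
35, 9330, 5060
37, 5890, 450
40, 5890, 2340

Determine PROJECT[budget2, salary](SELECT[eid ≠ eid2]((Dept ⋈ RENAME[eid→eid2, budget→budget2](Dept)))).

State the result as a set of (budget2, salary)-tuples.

ρ[eid→eid2, budget→budget2]: schema becomes (eid2, salary, budget2); tuples unchanged.
Joining Dept and RENAME[eid→eid2, budget→budget2](Dept) on salary yields {(1, 9330, 3850, 1, 3850), (1, 9330, 3850, 10, 9190), (1, 9330, 3850, 12, 2080), (1, 9330, 3850, 2, 3730), (1, 9330, 3850, 35, 5060), (10, 9330, 9190, 1, 3850), (10, 9330, 9190, 10, 9190), (10, 9330, 9190, 12, 2080), (10, 9330, 9190, 2, 3730), (10, 9330, 9190, 35, 5060), (12, 9330, 2080, 1, 3850), (12, 9330, 2080, 10, 9190), (12, 9330, 2080, 12, 2080), (12, 9330, 2080, 2, 3730), (12, 9330, 2080, 35, 5060), (2, 9330, 3730, 1, 3850), (2, 9330, 3730, 10, 9190), (2, 9330, 3730, 12, 2080), (2, 9330, 3730, 2, 3730), (2, 9330, 3730, 35, 5060), (23, 5890, 6200, 23, 6200), (23, 5890, 6200, 3, 8410), (23, 5890, 6200, 37, 450), (23, 5890, 6200, 40, 2340), (3, 5890, 8410, 23, 6200), (3, 5890, 8410, 3, 8410), (3, 5890, 8410, 37, 450), (3, 5890, 8410, 40, 2340), (35, 9330, 5060, 1, 3850), (35, 9330, 5060, 10, 9190), (35, 9330, 5060, 12, 2080), (35, 9330, 5060, 2, 3730), (35, 9330, 5060, 35, 5060), (37, 5890, 450, 23, 6200), (37, 5890, 450, 3, 8410), (37, 5890, 450, 37, 450), (37, 5890, 450, 40, 2340), (40, 5890, 2340, 23, 6200), (40, 5890, 2340, 3, 8410), (40, 5890, 2340, 37, 450), (40, 5890, 2340, 40, 2340)}.
Apply σ_{eid ≠ eid2}; surviving tuples: {(1, 9330, 3850, 10, 9190), (1, 9330, 3850, 12, 2080), (1, 9330, 3850, 2, 3730), (1, 9330, 3850, 35, 5060), (10, 9330, 9190, 1, 3850), (10, 9330, 9190, 12, 2080), (10, 9330, 9190, 2, 3730), (10, 9330, 9190, 35, 5060), (12, 9330, 2080, 1, 3850), (12, 9330, 2080, 10, 9190), (12, 9330, 2080, 2, 3730), (12, 9330, 2080, 35, 5060), (2, 9330, 3730, 1, 3850), (2, 9330, 3730, 10, 9190), (2, 9330, 3730, 12, 2080), (2, 9330, 3730, 35, 5060), (23, 5890, 6200, 3, 8410), (23, 5890, 6200, 37, 450), (23, 5890, 6200, 40, 2340), (3, 5890, 8410, 23, 6200), (3, 5890, 8410, 37, 450), (3, 5890, 8410, 40, 2340), (35, 9330, 5060, 1, 3850), (35, 9330, 5060, 10, 9190), (35, 9330, 5060, 12, 2080), (35, 9330, 5060, 2, 3730), (37, 5890, 450, 23, 6200), (37, 5890, 450, 3, 8410), (37, 5890, 450, 40, 2340), (40, 5890, 2340, 23, 6200), (40, 5890, 2340, 3, 8410), (40, 5890, 2340, 37, 450)}
Projecting to budget2, salary (23 duplicate(s) eliminated): {(2080, 9330), (2340, 5890), (3730, 9330), (3850, 9330), (450, 5890), (5060, 9330), (6200, 5890), (8410, 5890), (9190, 9330)}

{(2080, 9330), (2340, 5890), (3730, 9330), (3850, 9330), (450, 5890), (5060, 9330), (6200, 5890), (8410, 5890), (9190, 9330)}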